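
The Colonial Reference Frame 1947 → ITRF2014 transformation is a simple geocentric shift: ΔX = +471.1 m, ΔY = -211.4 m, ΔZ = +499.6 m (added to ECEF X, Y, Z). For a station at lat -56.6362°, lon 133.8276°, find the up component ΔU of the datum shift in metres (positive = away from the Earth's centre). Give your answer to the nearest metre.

At φ = -56.6362°, λ = 133.8276°: sin φ = -0.835195, cos φ = 0.549953, sin λ = 0.721427, cos λ = -0.692491.
ΔU = cos φ cos λ·ΔX + cos φ sin λ·ΔY + sin φ·ΔZ = (0.549953)(-0.692491)(471.1) + (0.549953)(0.721427)(-211.4) + (-0.835195)(499.6) = -680.55 m.

ΔU = -681 m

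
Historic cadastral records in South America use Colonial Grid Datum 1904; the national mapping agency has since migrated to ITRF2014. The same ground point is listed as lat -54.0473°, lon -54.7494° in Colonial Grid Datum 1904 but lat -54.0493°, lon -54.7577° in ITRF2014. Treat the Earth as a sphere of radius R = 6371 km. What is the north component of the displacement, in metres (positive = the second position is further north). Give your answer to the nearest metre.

Δφ = -54.0493° − -54.0473° = -0.0020°; Δλ = -54.7577° − -54.7494° = -0.0083°.
1° along a meridian = πR/180 = 111195 m.
ΔN = Δφ × 111195 = -222.4 m; ΔE = Δλ × 111195 × cos(-54.0473°) = -0.0083 × 111195 × 0.587117 = -541.9 m.

ΔN = -222 m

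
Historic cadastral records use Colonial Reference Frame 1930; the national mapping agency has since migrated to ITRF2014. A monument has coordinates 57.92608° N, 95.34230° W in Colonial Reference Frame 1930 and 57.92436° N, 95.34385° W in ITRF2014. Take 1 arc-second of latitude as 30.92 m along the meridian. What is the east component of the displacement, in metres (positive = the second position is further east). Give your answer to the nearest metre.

Δφ = 57.92436° − 57.92608° = -0.00172°; Δλ = -95.34385° − -95.34230° = -0.00155°.
1° of latitude = 3600 × 30.92 = 111312 m.
ΔN = Δφ × 111312 = -191.5 m; ΔE = Δλ × 111312 × cos(57.92608°) = -0.00155 × 111312 × 0.531013 = -91.6 m.

ΔE = -92 m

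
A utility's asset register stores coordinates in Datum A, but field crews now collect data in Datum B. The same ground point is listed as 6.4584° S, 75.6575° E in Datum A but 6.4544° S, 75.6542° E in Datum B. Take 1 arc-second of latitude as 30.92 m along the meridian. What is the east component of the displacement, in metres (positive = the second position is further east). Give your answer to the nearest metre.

ΔE = -365 m

Δφ = -6.4544° − -6.4584° = +0.0040°; Δλ = 75.6542° − 75.6575° = -0.0033°.
1° of latitude = 3600 × 30.92 = 111312 m.
ΔN = Δφ × 111312 = 445.2 m; ΔE = Δλ × 111312 × cos(-6.4584°) = -0.0033 × 111312 × 0.993654 = -365.0 m.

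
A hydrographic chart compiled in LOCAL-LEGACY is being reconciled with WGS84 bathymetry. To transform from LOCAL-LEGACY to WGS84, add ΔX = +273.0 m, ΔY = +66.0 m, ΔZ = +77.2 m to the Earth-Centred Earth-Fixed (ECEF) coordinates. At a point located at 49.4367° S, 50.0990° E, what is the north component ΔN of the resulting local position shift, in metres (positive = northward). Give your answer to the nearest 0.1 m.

ΔN = 221.7 m

At φ = -49.4367°, λ = 50.0990°: sin φ = -0.759688, cos φ = 0.650288, sin λ = 0.767154, cos λ = 0.641463.
ΔN = −sin φ cos λ·ΔX − sin φ sin λ·ΔY + cos φ·ΔZ = −(-0.759688)(0.641463)(273.0) − (-0.759688)(0.767154)(66.0) + (0.650288)(77.2) = 221.70 m.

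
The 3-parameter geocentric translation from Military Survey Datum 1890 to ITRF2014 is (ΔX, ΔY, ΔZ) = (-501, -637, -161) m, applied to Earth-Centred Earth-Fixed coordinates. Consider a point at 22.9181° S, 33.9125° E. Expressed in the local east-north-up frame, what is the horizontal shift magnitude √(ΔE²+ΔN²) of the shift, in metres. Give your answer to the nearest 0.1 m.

513.1 m

The local east axis at (φ, λ) is (−sin λ, cos λ, 0), so ΔE = −sin(33.9125°)·(-501) + cos(33.9125°)·(-637) = -249.12 m.
The local north axis is (−sin φ cos λ, −sin φ sin λ, cos φ), giving ΔN = -161.909 − 138.398 − 148.291 = -448.60 m.
Horizontal magnitude = √(ΔE² + ΔN²) = √((-249.12)² + (-448.60)²) = 513.13 m.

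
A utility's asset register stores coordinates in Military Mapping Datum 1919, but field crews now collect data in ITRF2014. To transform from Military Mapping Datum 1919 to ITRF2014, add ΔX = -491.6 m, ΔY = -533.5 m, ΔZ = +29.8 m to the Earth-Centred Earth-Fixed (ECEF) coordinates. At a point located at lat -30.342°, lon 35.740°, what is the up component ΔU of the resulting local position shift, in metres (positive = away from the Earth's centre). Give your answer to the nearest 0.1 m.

At φ = -30.342°, λ = 35.740°: sin φ = -0.505160, cos φ = 0.863025, sin λ = 0.584108, cos λ = 0.811676.
ΔU = cos φ cos λ·ΔX + cos φ sin λ·ΔY + sin φ·ΔZ = (0.863025)(0.811676)(-491.6) + (0.863025)(0.584108)(-533.5) + (-0.505160)(29.8) = -628.36 m.

ΔU = -628.4 m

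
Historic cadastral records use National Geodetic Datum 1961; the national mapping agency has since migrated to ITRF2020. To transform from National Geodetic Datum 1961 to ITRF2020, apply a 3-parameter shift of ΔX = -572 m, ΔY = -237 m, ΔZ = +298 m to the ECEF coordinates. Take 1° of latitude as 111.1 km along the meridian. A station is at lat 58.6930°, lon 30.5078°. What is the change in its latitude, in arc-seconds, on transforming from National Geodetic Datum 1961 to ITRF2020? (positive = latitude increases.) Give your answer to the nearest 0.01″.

sin φ = 0.854395, cos φ = 0.519623, sin λ = 0.507656, cos λ = 0.861560.
North component: ΔN = −sin φ cos λ·ΔX − sin φ sin λ·ΔY + cos φ·ΔZ = −(0.854395)(0.861560)(-572) − (0.854395)(0.507656)(-237) + (0.519623)(298) = 678.70 m.
1° of latitude spans 111100 m, so Δφ = 678.70 / 111100 × 3600 = 21.992″.

Δφ = 21.99″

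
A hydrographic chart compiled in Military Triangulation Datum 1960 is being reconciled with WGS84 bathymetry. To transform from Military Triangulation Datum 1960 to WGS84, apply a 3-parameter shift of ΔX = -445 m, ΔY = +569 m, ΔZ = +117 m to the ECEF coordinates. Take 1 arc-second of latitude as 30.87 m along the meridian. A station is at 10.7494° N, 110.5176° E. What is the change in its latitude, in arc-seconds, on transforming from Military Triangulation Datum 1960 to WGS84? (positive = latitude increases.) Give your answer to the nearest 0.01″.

sin φ = 0.186514, cos φ = 0.982452, sin λ = 0.936565, cos λ = -0.350495.
North component: ΔN = −sin φ cos λ·ΔX − sin φ sin λ·ΔY + cos φ·ΔZ = −(0.186514)(-0.350495)(-445) − (0.186514)(0.936565)(569) + (0.982452)(117) = -13.54 m.
1° of latitude spans 3600 × 30.87 = 111132 m, so Δφ = -13.54 / 111132 × 3600 = -0.439″.

Δφ = -0.44″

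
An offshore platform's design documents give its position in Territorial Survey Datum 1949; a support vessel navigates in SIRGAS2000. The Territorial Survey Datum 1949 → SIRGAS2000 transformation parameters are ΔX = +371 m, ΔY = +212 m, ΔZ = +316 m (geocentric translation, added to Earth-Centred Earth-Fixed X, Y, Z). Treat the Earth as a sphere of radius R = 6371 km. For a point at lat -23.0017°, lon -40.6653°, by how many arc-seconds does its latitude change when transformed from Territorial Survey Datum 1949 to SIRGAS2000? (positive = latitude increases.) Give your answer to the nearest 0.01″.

Δφ = 11.23″

sin φ = -0.390758, cos φ = 0.920493, sin λ = -0.651639, cos λ = 0.758529.
North component: ΔN = −sin φ cos λ·ΔX − sin φ sin λ·ΔY + cos φ·ΔZ = −(-0.390758)(0.758529)(371) − (-0.390758)(-0.651639)(212) + (0.920493)(316) = 346.86 m.
1° of latitude spans πR/180 = 111195 m, so Δφ = 346.86 / 111195 × 3600 = 11.230″.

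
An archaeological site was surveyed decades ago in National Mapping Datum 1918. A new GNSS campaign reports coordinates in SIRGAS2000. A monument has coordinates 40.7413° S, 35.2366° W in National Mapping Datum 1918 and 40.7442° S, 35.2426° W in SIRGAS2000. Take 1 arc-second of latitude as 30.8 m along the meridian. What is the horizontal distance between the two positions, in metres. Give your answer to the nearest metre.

Δφ = -40.7442° − -40.7413° = -0.0029°; Δλ = -35.2426° − -35.2366° = -0.0060°.
1° of latitude = 3600 × 30.80 = 110880 m.
ΔN = Δφ × 110880 = -321.6 m; ΔE = Δλ × 110880 × cos(-40.7413°) = -0.0060 × 110880 × 0.757664 = -504.1 m.
Distance = √(ΔE² + ΔN²) = √((-504.1)² + (-321.6)²) = 597.9 m.

598 m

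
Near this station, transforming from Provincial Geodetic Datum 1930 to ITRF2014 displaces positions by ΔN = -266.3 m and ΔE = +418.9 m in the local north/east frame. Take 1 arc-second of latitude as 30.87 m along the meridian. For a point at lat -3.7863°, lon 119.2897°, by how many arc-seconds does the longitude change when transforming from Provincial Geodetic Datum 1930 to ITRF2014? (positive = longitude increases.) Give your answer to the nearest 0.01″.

At latitude -3.7863°, cos φ = 0.997817.
1″ of longitude at this latitude = 30.87 × cos φ = 30.8026 m, so Δλ = 418.9 / 30.8026 = 13.599″.

Δλ = 13.60″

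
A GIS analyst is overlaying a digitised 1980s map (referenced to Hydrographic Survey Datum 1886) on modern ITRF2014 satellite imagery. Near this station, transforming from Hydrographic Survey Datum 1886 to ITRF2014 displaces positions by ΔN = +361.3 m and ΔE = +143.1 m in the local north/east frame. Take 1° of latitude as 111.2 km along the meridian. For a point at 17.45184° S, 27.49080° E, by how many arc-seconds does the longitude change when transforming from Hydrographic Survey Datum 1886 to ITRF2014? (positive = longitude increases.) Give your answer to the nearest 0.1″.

Δλ = 4.9″

At latitude -17.45184°, cos φ = 0.953969.
1° of longitude at this latitude = 111.2 × cos φ = 106.08 km, so Δλ = 143.1 / 106081.4 = 0.0013490° = 4.856″.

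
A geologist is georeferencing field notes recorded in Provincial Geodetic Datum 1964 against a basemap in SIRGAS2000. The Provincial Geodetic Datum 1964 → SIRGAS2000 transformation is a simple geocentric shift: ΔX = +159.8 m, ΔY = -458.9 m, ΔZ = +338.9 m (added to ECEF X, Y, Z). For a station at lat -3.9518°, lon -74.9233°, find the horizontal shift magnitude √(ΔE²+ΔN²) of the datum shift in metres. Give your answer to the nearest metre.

At φ = -3.9518°, λ = -74.9233°: sin φ = -0.068917, cos φ = 0.997622, sin λ = -0.965578, cos λ = 0.260112.
ΔE = −sin λ·ΔX + cos λ·ΔY = −(-0.965578)·(159.8) + (0.260112)·(-458.9) = 34.93 m.
ΔN = −sin φ cos λ·ΔX − sin φ sin λ·ΔY + cos φ·ΔZ = −(-0.068917)(0.260112)(159.8) − (-0.068917)(-0.965578)(-458.9) + (0.997622)(338.9) = 371.50 m.
Horizontal magnitude = √(ΔE² + ΔN²) = √(34.93² + 371.50²) = 373.14 m.

373 m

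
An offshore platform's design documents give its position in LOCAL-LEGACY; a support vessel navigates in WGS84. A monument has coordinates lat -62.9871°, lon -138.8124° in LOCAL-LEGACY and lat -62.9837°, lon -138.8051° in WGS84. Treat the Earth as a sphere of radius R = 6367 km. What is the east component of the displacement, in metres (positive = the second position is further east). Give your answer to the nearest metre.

ΔE = 368 m

Δφ = -62.9837° − -62.9871° = +0.0034°; Δλ = -138.8051° − -138.8124° = +0.0073°.
1° along a meridian = πR/180 = 111125 m.
ΔN = Δφ × 111125 = 377.8 m; ΔE = Δλ × 111125 × cos(-62.9871°) = +0.0073 × 111125 × 0.454191 = 368.4 m.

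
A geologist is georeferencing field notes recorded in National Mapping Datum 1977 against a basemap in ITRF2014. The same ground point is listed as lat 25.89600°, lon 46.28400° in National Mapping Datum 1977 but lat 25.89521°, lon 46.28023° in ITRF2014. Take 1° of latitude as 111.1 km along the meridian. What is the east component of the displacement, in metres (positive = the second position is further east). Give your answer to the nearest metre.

Δφ = 25.89521° − 25.89600° = -0.00079°; Δλ = 46.28023° − 46.28400° = -0.00377°.
ΔN = Δφ × 111100 = -87.8 m; ΔE = Δλ × 111100 × cos(25.89600°) = -0.00377 × 111100 × 0.899588 = -376.8 m.

ΔE = -377 m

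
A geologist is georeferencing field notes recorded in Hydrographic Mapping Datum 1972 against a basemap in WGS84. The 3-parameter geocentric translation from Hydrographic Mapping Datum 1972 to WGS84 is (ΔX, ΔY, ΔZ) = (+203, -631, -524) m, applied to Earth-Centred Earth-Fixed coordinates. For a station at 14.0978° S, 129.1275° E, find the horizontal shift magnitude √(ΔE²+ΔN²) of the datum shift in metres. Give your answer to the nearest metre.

The local east axis at (φ, λ) is (−sin λ, cos λ, 0), so ΔE = −sin(129.1275°)·203 + cos(129.1275°)·(-631) = 240.72 m.
The local north axis is (−sin φ cos λ, −sin φ sin λ, cos φ), giving ΔN = -31.203 − 119.230 − 508.218 = -658.65 m.
Horizontal magnitude = √(ΔE² + ΔN²) = √(240.72² + (-658.65)²) = 701.26 m.

701 m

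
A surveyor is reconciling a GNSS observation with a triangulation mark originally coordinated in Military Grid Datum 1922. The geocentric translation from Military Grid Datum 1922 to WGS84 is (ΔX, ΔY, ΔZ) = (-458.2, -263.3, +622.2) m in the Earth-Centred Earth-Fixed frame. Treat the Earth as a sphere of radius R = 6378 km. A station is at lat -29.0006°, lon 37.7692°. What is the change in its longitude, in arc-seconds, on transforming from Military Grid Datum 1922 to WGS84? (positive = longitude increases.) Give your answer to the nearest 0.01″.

sin φ = -0.484819, cos φ = 0.874615, sin λ = 0.612482, cos λ = 0.790484.
East component: ΔE = −sin λ·ΔX + cos λ·ΔY = −(0.612482)(-458.2) + (0.790484)(-263.3) = 72.50 m.
1° of latitude spans πR/180 = 111317 m; at latitude φ, 1° of longitude spans that × cos φ = 97359.6 m, so Δλ = 72.50 / 97359.6 × 3600 = 2.681″.

Δλ = 2.68″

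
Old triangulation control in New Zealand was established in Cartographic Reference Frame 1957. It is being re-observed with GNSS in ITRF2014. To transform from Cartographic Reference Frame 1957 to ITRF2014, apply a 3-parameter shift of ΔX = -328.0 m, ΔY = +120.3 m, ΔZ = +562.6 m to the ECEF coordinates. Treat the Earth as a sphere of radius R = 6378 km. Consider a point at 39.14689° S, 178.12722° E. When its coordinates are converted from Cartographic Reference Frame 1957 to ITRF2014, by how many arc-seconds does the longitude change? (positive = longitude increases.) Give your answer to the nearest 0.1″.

Δλ = -4.6″

sin φ = -0.631311, cos φ = 0.775530, sin λ = 0.032680, cos λ = -0.999466.
East component: ΔE = −sin λ·ΔX + cos λ·ΔY = −(0.032680)(-328.0) + (-0.999466)(120.3) = -109.52 m.
1° of latitude spans πR/180 = 111317 m; at latitude φ, 1° of longitude spans that × cos φ = 86329.8 m, so Δλ = -109.52 / 86329.8 × 3600 = -4.567″.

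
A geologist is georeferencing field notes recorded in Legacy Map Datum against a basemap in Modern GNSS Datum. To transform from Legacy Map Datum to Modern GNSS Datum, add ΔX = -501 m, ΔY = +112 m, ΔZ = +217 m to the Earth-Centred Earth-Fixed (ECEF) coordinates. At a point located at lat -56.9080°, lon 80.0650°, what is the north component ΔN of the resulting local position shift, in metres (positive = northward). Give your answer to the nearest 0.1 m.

At φ = -56.9080°, λ = 80.0650°: sin φ = -0.837795, cos φ = 0.545985, sin λ = 0.985004, cos λ = 0.172531.
ΔN = −sin φ cos λ·ΔX − sin φ sin λ·ΔY + cos φ·ΔZ = −(-0.837795)(0.172531)(-501) − (-0.837795)(0.985004)(112) + (0.545985)(217) = 138.49 m.

ΔN = 138.5 m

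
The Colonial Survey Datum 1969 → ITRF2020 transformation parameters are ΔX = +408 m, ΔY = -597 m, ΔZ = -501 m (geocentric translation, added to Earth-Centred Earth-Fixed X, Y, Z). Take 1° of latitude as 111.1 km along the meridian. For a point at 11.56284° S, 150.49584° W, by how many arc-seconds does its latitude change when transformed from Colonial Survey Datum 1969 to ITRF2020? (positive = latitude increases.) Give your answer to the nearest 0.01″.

Δφ = -16.30″

sin φ = -0.200443, cos φ = 0.979705, sin λ = -0.492487, cos λ = -0.870320.
North component: ΔN = −sin φ cos λ·ΔX − sin φ sin λ·ΔY + cos φ·ΔZ = −(-0.200443)(-0.870320)(408) − (-0.200443)(-0.492487)(-597) + (0.979705)(-501) = -503.07 m.
1° of latitude spans 111100 m, so Δφ = -503.07 / 111100 × 3600 = -16.301″.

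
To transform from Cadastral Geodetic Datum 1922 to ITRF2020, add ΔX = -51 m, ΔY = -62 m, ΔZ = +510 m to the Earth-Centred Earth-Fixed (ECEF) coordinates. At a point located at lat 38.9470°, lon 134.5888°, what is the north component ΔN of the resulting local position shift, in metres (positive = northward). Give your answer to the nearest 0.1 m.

The local north axis is (−sin φ cos λ, −sin φ sin λ, cos φ), giving ΔN = -22.506 + 27.755 + 396.641 = 401.89 m.

ΔN = 401.9 m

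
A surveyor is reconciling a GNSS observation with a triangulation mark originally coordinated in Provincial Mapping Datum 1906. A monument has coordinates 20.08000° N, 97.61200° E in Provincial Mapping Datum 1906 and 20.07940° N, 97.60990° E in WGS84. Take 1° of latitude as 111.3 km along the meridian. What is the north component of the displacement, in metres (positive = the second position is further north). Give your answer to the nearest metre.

Δφ = 20.07940° − 20.08000° = -0.00060°; Δλ = 97.60990° − 97.61200° = -0.00210°.
ΔN = Δφ × 111300 = -66.8 m; ΔE = Δλ × 111300 × cos(20.08000°) = -0.00210 × 111300 × 0.939214 = -219.5 m.

ΔN = -67 m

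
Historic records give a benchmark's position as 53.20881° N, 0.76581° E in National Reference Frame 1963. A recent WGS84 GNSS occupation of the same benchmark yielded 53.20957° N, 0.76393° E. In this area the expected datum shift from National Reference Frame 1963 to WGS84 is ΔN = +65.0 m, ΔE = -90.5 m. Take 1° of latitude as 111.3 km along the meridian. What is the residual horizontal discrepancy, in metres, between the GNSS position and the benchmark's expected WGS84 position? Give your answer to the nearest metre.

40 m

Observed coordinate differences: Δφ = +0.00076°, Δλ = -0.00188°.
Converting to metres (1° lat = 111300 m, cos φ = 0.598900): observed ΔN = 84.6 m, observed ΔE = -125.3 m.
Subtracting the expected shift leaves a residual of 84.6 − (65.0) = 19.6 m north and -125.3 − (-90.5) = -34.8 m east.
Residual distance = √(19.6² + (-34.8)²) = 39.9 m.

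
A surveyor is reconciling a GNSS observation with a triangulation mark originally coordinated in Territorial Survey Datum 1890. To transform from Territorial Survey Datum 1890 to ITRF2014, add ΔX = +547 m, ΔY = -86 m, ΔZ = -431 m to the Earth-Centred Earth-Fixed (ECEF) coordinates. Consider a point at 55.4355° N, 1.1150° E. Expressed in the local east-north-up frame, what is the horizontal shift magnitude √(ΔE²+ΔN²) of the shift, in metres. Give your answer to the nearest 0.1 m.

At φ = 55.4355°, λ = 1.1150°: sin φ = 0.823488, cos φ = 0.567334, sin λ = 0.019459, cos λ = 0.999811.
ΔE = −sin λ·ΔX + cos λ·ΔY = −(0.019459)·(547) + (0.999811)·(-86) = -96.63 m.
ΔN = −sin φ cos λ·ΔX − sin φ sin λ·ΔY + cos φ·ΔZ = −(0.823488)(0.999811)(547) − (0.823488)(0.019459)(-86) + (0.567334)(-431) = -693.51 m.
Horizontal magnitude = √(ΔE² + ΔN²) = √((-96.63)² + (-693.51)²) = 700.20 m.

700.2 m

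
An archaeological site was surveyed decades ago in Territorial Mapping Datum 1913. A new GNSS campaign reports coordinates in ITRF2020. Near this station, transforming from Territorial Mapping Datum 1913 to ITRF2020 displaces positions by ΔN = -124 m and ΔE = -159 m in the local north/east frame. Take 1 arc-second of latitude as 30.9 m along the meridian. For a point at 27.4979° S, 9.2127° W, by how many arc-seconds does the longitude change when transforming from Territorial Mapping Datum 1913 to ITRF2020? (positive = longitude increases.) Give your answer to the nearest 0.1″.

At latitude -27.4979°, cos φ = 0.887028.
1″ of longitude at this latitude = 30.90 × cos φ = 27.4092 m, so Δλ = -159.0 / 27.4092 = -5.801″.

Δλ = -5.8″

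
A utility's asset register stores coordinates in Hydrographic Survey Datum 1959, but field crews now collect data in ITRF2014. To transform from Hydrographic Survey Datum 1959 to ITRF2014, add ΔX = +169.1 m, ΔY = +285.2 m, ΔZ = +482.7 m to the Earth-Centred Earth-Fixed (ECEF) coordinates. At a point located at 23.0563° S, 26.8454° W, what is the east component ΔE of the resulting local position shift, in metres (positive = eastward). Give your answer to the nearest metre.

ΔE = 331 m

The local east axis at (φ, λ) is (−sin λ, cos λ, 0), so ΔE = −sin(-26.8454°)·169.1 + cos(-26.8454°)·285.2 = 330.83 m.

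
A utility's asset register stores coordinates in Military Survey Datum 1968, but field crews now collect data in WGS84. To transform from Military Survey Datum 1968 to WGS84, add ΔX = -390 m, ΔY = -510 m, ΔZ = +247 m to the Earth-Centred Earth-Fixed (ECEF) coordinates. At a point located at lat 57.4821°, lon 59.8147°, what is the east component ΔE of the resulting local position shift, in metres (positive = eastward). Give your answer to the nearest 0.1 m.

At φ = 57.4821°, λ = 59.8147°: sin φ = 0.843224, cos φ = 0.537563, sin λ = 0.864404, cos λ = 0.502798.
ΔE = −sin λ·ΔX + cos λ·ΔY = −(0.864404)·(-390) + (0.502798)·(-510) = 80.69 m.

ΔE = 80.7 m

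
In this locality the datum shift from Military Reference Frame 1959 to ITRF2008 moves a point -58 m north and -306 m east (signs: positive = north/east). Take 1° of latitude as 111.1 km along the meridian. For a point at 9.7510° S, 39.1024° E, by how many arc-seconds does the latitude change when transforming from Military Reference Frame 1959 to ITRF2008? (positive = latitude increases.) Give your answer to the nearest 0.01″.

Δφ = -1.88″

1° of latitude = 111.1 km, so Δφ = -58.0 / 111100 = -0.0005221° = -1.879″.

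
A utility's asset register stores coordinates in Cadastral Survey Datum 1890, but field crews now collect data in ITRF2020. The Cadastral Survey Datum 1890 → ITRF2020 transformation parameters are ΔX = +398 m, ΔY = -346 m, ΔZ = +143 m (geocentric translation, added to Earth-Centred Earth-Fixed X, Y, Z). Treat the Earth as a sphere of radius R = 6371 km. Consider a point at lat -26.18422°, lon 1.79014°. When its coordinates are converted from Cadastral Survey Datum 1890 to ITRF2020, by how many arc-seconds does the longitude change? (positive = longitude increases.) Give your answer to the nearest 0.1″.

Δλ = -12.9″

sin φ = -0.441259, cos φ = 0.897380, sin λ = 0.031239, cos λ = 0.999512.
East component: ΔE = −sin λ·ΔX + cos λ·ΔY = −(0.031239)(398) + (0.999512)(-346) = -358.26 m.
1° of latitude spans πR/180 = 111195 m; at latitude φ, 1° of longitude spans that × cos φ = 99784.1 m, so Δλ = -358.26 / 99784.1 × 3600 = -12.925″.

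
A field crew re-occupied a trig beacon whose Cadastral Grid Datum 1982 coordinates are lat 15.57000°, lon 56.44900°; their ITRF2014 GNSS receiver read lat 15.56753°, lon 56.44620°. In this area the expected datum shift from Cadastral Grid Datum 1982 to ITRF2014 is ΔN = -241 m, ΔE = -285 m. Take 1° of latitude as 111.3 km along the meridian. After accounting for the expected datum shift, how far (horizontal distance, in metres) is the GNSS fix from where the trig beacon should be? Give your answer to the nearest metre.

Observed coordinate differences: Δφ = -0.00247°, Δλ = -0.00280°.
Converting to metres (1° lat = 111300 m, cos φ = 0.963303): observed ΔN = -274.9 m, observed ΔE = -300.2 m.
Subtracting the expected shift leaves a residual of -274.9 − (-241) = -33.9 m north and -300.2 − (-285) = -15.2 m east.
Residual distance = √((-33.9)² + (-15.2)²) = 37.2 m.

37 m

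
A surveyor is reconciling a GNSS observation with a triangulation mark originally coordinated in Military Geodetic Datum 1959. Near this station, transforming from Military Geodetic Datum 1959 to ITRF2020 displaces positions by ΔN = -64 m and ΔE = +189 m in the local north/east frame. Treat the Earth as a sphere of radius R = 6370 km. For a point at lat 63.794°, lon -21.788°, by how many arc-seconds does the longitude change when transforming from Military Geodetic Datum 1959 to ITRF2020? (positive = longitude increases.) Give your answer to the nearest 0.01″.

At latitude 63.794°, cos φ = 0.441600.
One radian of longitude at latitude φ spans R cos φ, so Δλ = ΔE / (R cos φ) = 189.0 / (6370000 × 0.441600) = 6.7188e-05 rad = 13.859″.

Δλ = 13.86″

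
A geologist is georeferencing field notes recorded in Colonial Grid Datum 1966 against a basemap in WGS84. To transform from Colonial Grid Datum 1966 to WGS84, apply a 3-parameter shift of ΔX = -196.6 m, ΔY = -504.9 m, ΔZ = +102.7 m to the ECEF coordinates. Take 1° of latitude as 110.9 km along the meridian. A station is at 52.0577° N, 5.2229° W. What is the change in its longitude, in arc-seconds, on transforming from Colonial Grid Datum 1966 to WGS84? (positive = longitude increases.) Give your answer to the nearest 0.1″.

Δλ = -27.5″

sin φ = 0.788630, cos φ = 0.614868, sin λ = -0.091031, cos λ = 0.995848.
East component: ΔE = −sin λ·ΔX + cos λ·ΔY = −(-0.091031)(-196.6) + (0.995848)(-504.9) = -520.70 m.
1° of latitude spans 110900 m; at latitude φ, 1° of longitude spans that × cos φ = 68188.8 m, so Δλ = -520.70 / 68188.8 × 3600 = -27.490″.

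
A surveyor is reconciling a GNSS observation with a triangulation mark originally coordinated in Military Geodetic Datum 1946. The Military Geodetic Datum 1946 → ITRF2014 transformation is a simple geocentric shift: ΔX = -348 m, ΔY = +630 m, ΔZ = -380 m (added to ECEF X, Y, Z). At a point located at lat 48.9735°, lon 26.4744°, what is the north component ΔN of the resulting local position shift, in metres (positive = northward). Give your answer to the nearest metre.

ΔN = -226 m

The local north axis is (−sin φ cos λ, −sin φ sin λ, cos φ), giving ΔN = 235.002 − 211.877 − 249.435 = -226.31 m.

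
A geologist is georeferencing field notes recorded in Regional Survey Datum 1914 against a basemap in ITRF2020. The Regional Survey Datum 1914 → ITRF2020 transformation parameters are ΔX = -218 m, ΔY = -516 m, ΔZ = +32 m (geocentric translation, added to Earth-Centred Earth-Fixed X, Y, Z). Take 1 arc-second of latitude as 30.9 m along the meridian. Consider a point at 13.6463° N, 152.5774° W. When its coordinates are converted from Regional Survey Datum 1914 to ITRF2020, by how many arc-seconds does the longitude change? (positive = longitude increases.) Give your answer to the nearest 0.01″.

sin φ = 0.235927, cos φ = 0.971771, sin λ = -0.460550, cos λ = -0.887634.
East component: ΔE = −sin λ·ΔX + cos λ·ΔY = −(-0.460550)(-218) + (-0.887634)(-516) = 357.62 m.
1° of latitude spans 3600 × 30.90 = 111240 m; at latitude φ, 1° of longitude spans that × cos φ = 108099.8 m, so Δλ = 357.62 / 108099.8 × 3600 = 11.910″.

Δλ = 11.91″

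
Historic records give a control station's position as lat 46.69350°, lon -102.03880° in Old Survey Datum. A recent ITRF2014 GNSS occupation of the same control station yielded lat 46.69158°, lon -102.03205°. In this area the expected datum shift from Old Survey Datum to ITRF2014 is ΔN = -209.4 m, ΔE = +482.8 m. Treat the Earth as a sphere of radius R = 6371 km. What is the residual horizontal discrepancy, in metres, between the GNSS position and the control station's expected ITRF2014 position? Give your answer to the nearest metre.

Observed coordinate differences: Δφ = -0.00192°, Δλ = +0.00675°.
Converting to metres (1° lat = 111195 m, cos φ = 0.685901): observed ΔN = -213.5 m, observed ΔE = 514.8 m.
Subtracting the expected shift leaves a residual of -213.5 − (-209.4) = -4.1 m north and 514.8 − (482.8) = 32.0 m east.
Residual distance = √((-4.1)² + 32.0²) = 32.3 m.

32 m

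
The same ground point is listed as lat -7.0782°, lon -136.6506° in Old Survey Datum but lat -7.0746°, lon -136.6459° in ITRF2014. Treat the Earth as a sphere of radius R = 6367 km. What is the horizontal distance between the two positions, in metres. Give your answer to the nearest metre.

655 m

Δφ = -7.0746° − -7.0782° = +0.0036°; Δλ = -136.6459° − -136.6506° = +0.0047°.
1° along a meridian = πR/180 = 111125 m.
ΔN = Δφ × 111125 = 400.1 m; ΔE = Δλ × 111125 × cos(-7.0782°) = +0.0047 × 111125 × 0.992379 = 518.3 m.
Distance = √(ΔE² + ΔN²) = √(518.3² + 400.1²) = 654.7 m.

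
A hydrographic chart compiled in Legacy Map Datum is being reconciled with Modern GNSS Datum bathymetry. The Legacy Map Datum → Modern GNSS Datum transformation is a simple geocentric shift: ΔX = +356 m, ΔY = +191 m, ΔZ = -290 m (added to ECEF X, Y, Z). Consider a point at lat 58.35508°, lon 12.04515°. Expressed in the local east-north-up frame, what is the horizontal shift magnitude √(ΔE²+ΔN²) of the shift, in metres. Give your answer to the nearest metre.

At φ = 58.35508°, λ = 12.04515°: sin φ = 0.851316, cos φ = 0.524654, sin λ = 0.208682, cos λ = 0.977983.
ΔE = −sin λ·ΔX + cos λ·ΔY = −(0.208682)·(356) + (0.977983)·(191) = 112.50 m.
ΔN = −sin φ cos λ·ΔX − sin φ sin λ·ΔY + cos φ·ΔZ = −(0.851316)(0.977983)(356) − (0.851316)(0.208682)(191) + (0.524654)(-290) = -482.48 m.
Horizontal magnitude = √(ΔE² + ΔN²) = √(112.50² + (-482.48)²) = 495.42 m.

495 m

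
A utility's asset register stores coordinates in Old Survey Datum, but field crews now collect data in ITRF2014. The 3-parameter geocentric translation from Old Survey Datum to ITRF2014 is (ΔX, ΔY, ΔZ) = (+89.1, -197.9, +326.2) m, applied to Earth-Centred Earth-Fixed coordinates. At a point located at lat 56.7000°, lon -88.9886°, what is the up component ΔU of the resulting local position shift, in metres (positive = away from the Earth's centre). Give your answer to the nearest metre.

ΔU = 382 m

At φ = 56.7000°, λ = -88.9886°: sin φ = 0.835807, cos φ = 0.549023, sin λ = -0.999844, cos λ = 0.017651.
ΔU = cos φ cos λ·ΔX + cos φ sin λ·ΔY + sin φ·ΔZ = (0.549023)(0.017651)(89.1) + (0.549023)(-0.999844)(-197.9) + (0.835807)(326.2) = 382.14 m.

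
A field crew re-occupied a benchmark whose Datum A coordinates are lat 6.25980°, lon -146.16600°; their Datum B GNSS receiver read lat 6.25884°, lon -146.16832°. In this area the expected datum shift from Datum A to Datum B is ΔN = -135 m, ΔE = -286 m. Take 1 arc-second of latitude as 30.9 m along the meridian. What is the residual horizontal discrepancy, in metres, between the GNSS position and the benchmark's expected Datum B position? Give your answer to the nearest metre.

41 m

Observed coordinate differences: Δφ = -0.00096°, Δλ = -0.00232°.
Converting to metres (1° lat = 111240 m, cos φ = 0.994038): observed ΔN = -106.8 m, observed ΔE = -256.5 m.
Subtracting the expected shift leaves a residual of -106.8 − (-135) = 28.2 m north and -256.5 − (-286) = 29.5 m east.
Residual distance = √(28.2² + 29.5²) = 40.8 m.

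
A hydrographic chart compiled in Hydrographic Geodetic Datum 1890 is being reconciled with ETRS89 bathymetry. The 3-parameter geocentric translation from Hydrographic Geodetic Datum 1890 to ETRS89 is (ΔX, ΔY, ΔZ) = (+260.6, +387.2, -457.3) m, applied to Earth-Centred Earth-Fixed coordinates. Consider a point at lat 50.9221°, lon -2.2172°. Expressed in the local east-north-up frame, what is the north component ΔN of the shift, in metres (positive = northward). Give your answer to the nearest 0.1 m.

At φ = 50.9221°, λ = -2.2172°: sin φ = 0.776290, cos φ = 0.630376, sin λ = -0.038688, cos λ = 0.999251.
ΔN = −sin φ cos λ·ΔX − sin φ sin λ·ΔY + cos φ·ΔZ = −(0.776290)(0.999251)(260.6) − (0.776290)(-0.038688)(387.2) + (0.630376)(-457.3) = -478.79 m.

ΔN = -478.8 m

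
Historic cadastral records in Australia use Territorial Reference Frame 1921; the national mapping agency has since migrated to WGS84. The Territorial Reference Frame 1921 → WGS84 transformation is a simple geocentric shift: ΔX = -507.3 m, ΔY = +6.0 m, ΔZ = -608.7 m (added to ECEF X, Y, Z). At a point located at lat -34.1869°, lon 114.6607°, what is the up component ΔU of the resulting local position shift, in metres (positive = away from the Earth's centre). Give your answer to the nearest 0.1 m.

ΔU = 521.6 m

The local up (radial) axis is (cos φ cos λ, cos φ sin λ, sin φ), giving ΔU = 175.094 + 4.511 + 342.025 = 521.63 m.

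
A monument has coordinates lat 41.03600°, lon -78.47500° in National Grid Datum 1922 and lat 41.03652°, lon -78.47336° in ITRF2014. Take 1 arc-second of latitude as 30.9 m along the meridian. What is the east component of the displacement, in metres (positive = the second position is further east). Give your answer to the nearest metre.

Δφ = 41.03652° − 41.03600° = +0.00052°; Δλ = -78.47336° − -78.47500° = +0.00164°.
1° of latitude = 3600 × 30.90 = 111240 m.
ΔN = Δφ × 111240 = 57.8 m; ΔE = Δλ × 111240 × cos(41.03600°) = +0.00164 × 111240 × 0.754297 = 137.6 m.

ΔE = 138 m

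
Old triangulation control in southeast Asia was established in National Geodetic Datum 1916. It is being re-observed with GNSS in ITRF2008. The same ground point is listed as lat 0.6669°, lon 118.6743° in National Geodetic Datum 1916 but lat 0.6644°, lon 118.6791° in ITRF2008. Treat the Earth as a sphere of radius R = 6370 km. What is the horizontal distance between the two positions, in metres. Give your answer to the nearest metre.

Δφ = 0.6644° − 0.6669° = -0.0025°; Δλ = 118.6791° − 118.6743° = +0.0048°.
1° along a meridian = πR/180 = 111177 m.
ΔN = Δφ × 111177 = -277.9 m; ΔE = Δλ × 111177 × cos(0.6669°) = +0.0048 × 111177 × 0.999932 = 533.6 m.
Distance = √(ΔE² + ΔN²) = √(533.6² + (-277.9)²) = 601.7 m.

602 m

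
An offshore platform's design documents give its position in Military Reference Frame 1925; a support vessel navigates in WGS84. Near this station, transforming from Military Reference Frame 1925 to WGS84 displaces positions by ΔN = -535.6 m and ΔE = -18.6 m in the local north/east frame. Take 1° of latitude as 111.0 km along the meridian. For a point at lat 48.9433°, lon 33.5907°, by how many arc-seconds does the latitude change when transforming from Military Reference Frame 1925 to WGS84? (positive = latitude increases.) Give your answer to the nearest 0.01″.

Δφ = -17.37″

1° of latitude = 111.0 km, so Δφ = -535.6 / 111000 = -0.0048252° = -17.371″.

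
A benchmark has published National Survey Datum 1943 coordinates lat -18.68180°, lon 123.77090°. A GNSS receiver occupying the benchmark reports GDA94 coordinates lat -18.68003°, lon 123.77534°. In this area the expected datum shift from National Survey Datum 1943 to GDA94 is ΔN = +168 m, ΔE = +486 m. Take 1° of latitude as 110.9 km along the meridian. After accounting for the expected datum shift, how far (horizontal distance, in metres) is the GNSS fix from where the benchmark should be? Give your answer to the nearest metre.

Observed coordinate differences: Δφ = +0.00177°, Δλ = +0.00444°.
Converting to metres (1° lat = 110900 m, cos φ = 0.947312): observed ΔN = 196.3 m, observed ΔE = 466.5 m.
Subtracting the expected shift leaves a residual of 196.3 − (168) = 28.3 m north and 466.5 − (486) = -19.5 m east.
Residual distance = √(28.3² + (-19.5)²) = 34.4 m.

34 m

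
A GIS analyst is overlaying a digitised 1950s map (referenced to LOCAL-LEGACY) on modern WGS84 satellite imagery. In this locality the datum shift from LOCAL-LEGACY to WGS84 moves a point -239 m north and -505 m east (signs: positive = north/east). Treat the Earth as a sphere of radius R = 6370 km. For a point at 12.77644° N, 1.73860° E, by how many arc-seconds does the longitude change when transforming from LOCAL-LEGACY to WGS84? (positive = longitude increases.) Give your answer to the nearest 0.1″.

At latitude 12.77644°, cos φ = 0.975240.
One radian of longitude at latitude φ spans R cos φ, so Δλ = ΔE / (R cos φ) = -505.0 / (6370000 × 0.975240) = -8.1291e-05 rad = -16.767″.

Δλ = -16.8″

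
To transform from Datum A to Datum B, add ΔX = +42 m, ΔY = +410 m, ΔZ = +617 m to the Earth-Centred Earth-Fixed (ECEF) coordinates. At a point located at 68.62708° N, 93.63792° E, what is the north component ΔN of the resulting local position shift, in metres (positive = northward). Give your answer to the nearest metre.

ΔN = -154 m

The local north axis is (−sin φ cos λ, −sin φ sin λ, cos φ), giving ΔN = 2.482 − 381.034 + 224.857 = -153.70 m.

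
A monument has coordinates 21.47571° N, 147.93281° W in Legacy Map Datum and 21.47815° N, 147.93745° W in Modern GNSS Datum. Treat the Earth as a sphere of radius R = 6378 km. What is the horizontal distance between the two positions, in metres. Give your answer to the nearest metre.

Δφ = 21.47815° − 21.47571° = +0.00244°; Δλ = -147.93745° − -147.93281° = -0.00464°.
1° along a meridian = πR/180 = 111317 m.
ΔN = Δφ × 111317 = 271.6 m; ΔE = Δλ × 111317 × cos(21.47571°) = -0.00464 × 111317 × 0.930573 = -480.7 m.
Distance = √(ΔE² + ΔN²) = √((-480.7)² + 271.6²) = 552.1 m.

552 m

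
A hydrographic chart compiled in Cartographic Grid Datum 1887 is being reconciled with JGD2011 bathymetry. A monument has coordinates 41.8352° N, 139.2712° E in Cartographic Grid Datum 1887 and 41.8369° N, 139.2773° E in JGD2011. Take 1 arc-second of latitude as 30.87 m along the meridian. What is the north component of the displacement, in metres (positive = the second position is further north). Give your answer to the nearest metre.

ΔN = 189 m

Δφ = 41.8369° − 41.8352° = +0.0017°; Δλ = 139.2773° − 139.2712° = +0.0061°.
1° of latitude = 3600 × 30.87 = 111132 m.
ΔN = Δφ × 111132 = 188.9 m; ΔE = Δλ × 111132 × cos(41.8352°) = +0.0061 × 111132 × 0.745066 = 505.1 m.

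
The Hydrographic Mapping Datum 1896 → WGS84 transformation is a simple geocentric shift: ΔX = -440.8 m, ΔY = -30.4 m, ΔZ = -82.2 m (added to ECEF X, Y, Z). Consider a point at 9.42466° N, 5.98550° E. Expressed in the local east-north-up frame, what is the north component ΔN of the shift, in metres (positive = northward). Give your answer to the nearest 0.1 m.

At φ = 9.42466°, λ = 5.98550°: sin φ = 0.163751, cos φ = 0.986502, sin λ = 0.104277, cos λ = 0.994548.
ΔN = −sin φ cos λ·ΔX − sin φ sin λ·ΔY + cos φ·ΔZ = −(0.163751)(0.994548)(-440.8) − (0.163751)(0.104277)(-30.4) + (0.986502)(-82.2) = -8.78 m.

ΔN = -8.8 m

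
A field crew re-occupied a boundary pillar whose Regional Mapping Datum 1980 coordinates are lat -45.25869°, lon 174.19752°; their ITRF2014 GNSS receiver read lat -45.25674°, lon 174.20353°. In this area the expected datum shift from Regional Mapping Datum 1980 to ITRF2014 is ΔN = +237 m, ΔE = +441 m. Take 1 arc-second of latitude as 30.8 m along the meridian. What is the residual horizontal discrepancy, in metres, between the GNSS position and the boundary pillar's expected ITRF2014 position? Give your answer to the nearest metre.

Observed coordinate differences: Δφ = +0.00195°, Δλ = +0.00601°.
Converting to metres (1° lat = 110880 m, cos φ = 0.703907): observed ΔN = 216.2 m, observed ΔE = 469.1 m.
Subtracting the expected shift leaves a residual of 216.2 − (237) = -20.8 m north and 469.1 − (441) = 28.1 m east.
Residual distance = √((-20.8)² + 28.1²) = 34.9 m.

35 m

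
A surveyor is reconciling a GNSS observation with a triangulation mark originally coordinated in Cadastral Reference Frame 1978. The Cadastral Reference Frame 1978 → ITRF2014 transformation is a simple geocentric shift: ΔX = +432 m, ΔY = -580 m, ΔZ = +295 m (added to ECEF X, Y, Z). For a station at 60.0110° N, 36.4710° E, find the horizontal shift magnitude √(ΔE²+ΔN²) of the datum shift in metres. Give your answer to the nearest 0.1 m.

737.6 m

At φ = 60.0110°, λ = 36.4710°: sin φ = 0.866121, cos φ = 0.499834, sin λ = 0.594416, cos λ = 0.804158.
ΔE = −sin λ·ΔX + cos λ·ΔY = −(0.594416)·(432) + (0.804158)·(-580) = -723.20 m.
ΔN = −sin φ cos λ·ΔX − sin φ sin λ·ΔY + cos φ·ΔZ = −(0.866121)(0.804158)(432) − (0.866121)(0.594416)(-580) + (0.499834)(295) = 145.17 m.
Horizontal magnitude = √(ΔE² + ΔN²) = √((-723.20)² + 145.17²) = 737.63 m.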